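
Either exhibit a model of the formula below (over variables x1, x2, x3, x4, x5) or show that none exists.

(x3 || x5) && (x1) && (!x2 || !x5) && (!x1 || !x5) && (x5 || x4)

x1=true, x2=false, x3=true, x4=true, x5=false

(x1) alone gives x1 = true.
(!x5) alone gives x5 = false.
(x3) alone gives x3 = true.
(x4) alone gives x4 = true.
No clause remains; x2 is free.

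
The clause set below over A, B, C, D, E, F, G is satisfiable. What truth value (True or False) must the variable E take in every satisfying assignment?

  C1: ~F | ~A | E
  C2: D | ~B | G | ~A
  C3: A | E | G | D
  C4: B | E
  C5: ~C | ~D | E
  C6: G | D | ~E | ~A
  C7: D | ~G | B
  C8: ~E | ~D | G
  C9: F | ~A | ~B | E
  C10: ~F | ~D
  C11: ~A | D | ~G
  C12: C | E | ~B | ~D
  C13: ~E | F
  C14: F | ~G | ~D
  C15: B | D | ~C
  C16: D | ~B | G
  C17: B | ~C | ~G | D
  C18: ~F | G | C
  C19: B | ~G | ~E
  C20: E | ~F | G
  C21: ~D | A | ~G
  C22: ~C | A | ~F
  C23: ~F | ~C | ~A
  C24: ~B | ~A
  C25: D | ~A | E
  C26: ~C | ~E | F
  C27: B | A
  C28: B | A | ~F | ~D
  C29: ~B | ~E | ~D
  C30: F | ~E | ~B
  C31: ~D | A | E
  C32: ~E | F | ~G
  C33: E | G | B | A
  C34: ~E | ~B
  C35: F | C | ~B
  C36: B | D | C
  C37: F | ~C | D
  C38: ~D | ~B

Suppose E = 1.
The clause (F) is unit, so F = 1.
The clause (~D) is unit, so D = 0.
The clause (~B) is unit, so B = 0.
The clause (~G) is unit, so G = 0.
The clause (~A) is unit, so A = 0.
Now (A) is unsatisfied and unit — conflict.
So every satisfying assignment has E = False.

False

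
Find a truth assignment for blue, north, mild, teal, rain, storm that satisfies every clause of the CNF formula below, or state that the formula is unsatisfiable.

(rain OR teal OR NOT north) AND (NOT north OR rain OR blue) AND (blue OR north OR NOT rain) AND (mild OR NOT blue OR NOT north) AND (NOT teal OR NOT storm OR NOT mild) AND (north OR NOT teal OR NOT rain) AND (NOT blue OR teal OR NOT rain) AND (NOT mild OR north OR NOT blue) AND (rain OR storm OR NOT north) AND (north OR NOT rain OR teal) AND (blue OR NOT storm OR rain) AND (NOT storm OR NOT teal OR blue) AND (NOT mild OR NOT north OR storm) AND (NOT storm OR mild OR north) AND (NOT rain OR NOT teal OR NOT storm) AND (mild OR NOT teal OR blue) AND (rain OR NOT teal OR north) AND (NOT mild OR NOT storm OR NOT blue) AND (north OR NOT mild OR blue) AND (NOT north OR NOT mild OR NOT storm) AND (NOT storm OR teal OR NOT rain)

Suppose rain = false.
Suppose teal = false.
Unit clause (NOT north) forces north = false.
Suppose mild = false.
Unit clause (NOT storm) forces storm = false.
All clauses hold; blue can take either value.

blue: true,  north: false,  mild: false,  teal: false,  rain: false,  storm: false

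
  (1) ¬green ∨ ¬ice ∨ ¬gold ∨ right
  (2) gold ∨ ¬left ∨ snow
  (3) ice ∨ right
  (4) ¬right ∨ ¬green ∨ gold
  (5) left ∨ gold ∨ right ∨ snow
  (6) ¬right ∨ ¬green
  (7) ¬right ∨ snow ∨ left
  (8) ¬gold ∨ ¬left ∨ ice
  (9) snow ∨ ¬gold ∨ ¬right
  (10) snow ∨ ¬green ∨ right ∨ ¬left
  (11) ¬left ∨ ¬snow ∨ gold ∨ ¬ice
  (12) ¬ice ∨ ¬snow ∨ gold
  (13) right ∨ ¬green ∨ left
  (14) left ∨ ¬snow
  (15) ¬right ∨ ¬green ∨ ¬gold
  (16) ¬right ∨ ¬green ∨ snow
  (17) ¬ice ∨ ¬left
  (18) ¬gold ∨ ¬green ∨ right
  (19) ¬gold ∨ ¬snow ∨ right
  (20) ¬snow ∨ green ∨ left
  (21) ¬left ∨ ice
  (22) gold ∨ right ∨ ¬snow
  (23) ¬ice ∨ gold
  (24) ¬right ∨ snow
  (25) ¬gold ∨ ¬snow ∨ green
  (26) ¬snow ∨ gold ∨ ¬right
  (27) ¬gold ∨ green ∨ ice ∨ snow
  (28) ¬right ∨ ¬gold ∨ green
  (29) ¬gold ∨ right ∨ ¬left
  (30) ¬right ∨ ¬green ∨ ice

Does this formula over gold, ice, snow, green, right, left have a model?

Yes, satisfiable

Branch on ice: set ice = True.
Unit clause (¬left) forces left = False.
Unit clause (¬snow) forces snow = False.
Unit clause (¬right) forces right = False.
Unit clause (gold) forces gold = True.
Unit clause (¬green) forces green = False.
This assignment satisfies each clause.
A satisfying assignment: gold ↦ True; ice ↦ True; snow ↦ False; green ↦ False; right ↦ False; left ↦ False.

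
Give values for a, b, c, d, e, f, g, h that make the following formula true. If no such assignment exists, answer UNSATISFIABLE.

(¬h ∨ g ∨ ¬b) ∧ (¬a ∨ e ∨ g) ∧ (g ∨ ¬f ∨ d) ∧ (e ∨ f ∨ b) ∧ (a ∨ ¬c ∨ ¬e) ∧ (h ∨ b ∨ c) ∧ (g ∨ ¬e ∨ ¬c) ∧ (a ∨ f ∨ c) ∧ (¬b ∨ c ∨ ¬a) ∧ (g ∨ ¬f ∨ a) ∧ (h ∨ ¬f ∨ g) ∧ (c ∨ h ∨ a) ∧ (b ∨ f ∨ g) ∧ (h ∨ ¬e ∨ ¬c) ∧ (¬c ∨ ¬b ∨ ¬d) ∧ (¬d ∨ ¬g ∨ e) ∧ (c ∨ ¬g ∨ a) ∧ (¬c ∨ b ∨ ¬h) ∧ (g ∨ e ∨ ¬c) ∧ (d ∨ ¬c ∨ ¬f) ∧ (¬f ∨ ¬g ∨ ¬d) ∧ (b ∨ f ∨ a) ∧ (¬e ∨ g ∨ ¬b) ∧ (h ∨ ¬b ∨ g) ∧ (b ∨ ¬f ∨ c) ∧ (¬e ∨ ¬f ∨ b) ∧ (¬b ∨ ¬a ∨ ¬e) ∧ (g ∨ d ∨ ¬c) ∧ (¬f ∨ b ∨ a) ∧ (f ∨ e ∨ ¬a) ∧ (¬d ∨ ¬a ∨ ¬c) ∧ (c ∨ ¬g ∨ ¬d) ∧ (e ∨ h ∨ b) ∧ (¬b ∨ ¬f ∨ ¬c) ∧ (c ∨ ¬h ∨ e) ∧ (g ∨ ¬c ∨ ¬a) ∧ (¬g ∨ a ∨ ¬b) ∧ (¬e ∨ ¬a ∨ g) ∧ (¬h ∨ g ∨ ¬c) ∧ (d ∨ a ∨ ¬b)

Case h = True:
Case g = True:
Case d = False:
Case c = False:
Unit clause (a) forces a = True.
Unit clause (¬b) forces b = False.
Unit clause (¬f) forces f = False.
Unit clause (e) forces e = True.
This assignment satisfies each clause.

a: True,  b: False,  c: False,  d: False,  e: True,  f: False,  g: True,  h: True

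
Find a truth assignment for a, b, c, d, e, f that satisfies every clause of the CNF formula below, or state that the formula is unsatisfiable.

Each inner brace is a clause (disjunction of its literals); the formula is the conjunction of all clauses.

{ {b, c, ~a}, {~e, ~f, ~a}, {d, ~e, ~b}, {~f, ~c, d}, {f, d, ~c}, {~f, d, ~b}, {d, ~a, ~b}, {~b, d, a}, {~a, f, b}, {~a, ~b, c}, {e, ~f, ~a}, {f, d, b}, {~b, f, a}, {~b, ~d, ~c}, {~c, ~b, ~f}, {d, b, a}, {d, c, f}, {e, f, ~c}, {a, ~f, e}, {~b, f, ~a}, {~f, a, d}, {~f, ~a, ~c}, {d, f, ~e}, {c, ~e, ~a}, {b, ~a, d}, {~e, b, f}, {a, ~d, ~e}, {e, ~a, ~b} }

a ↦ 0, b ↦ 0, c ↦ 0, d ↦ 1, e ↦ 0, f ↦ 0

Try b = 0.
Try c = 0.
From the singleton clause (~a), a = 0.
From the singleton clause (d), d = 1.
From the singleton clause (~e), e = 0.
From the singleton clause (~f), f = 0.
Every clause now holds.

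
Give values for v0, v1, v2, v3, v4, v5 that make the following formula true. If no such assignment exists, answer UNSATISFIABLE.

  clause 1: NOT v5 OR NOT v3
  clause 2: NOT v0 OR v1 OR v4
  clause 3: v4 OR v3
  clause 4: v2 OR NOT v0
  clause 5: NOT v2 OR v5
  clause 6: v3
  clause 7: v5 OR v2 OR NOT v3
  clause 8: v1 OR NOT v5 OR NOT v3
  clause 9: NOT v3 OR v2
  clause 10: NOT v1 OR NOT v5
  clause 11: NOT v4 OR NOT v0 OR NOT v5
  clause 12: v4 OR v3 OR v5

(v3) alone gives v3 = true.
(NOT v5) alone gives v5 = false.
(NOT v2) alone gives v2 = false.
Now (v2) is unsatisfied and unit — conflict.

UNSATISFIABLE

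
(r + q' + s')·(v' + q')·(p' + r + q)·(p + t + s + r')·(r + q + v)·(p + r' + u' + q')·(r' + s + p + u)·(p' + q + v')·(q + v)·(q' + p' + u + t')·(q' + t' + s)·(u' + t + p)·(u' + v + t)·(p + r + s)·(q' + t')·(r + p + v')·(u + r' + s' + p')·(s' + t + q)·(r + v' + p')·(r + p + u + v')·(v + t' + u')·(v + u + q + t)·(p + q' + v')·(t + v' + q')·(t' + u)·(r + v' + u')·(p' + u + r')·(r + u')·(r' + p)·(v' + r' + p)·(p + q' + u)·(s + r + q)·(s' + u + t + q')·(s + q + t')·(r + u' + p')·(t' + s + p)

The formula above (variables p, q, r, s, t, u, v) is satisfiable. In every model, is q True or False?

Suppose q = 0.
The clause (v) is unit, so v = 1.
The clause (p') is unit, so p = 0.
The clause (r) is unit, so r = 1.
That conflicts with the unit clause (r').
So every satisfying assignment has q = True.

True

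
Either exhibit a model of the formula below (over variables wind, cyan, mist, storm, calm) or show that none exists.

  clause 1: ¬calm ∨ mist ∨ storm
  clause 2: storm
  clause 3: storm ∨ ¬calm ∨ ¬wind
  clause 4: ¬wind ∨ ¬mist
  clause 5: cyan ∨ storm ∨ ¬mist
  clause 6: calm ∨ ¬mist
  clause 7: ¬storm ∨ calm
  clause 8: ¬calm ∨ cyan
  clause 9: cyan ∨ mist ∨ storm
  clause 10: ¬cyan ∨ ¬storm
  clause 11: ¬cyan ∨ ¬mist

UNSATISFIABLE

Unit clause (storm) forces storm = True.
Unit clause (calm) forces calm = True.
Unit clause (cyan) forces cyan = True.
That conflicts with the unit clause (¬cyan).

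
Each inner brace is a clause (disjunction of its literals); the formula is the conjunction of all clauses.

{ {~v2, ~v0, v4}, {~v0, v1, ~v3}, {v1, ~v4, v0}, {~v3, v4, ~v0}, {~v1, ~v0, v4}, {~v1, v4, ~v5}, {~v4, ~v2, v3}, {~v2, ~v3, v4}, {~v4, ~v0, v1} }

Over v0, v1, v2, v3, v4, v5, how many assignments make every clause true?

23

There are 2^6 = 64 truth assignments over (v0, v1, v2, v3, v4, v5).
Split on v1. With v1 = 1, the clauses containing v1 are satisfied and ~v1 drops from the rest; 15 of the 2^5 = 32 assignments to the other variables satisfy what remains.
With v1 = 0, by the same count on the reduced clause set, 8 assignments work.
(One model: v0=F, v1=F, v2=F, v3=F, v4=F, v5=F.)
Total: 15 + 8 = 23.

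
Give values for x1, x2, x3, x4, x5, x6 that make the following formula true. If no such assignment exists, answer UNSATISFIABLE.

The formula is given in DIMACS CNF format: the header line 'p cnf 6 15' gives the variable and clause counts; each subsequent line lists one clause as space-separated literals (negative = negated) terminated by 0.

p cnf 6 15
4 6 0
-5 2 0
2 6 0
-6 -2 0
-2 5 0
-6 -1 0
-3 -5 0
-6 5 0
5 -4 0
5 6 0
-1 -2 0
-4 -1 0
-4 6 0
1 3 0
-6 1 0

Case x4 = True:
(x5) alone gives x5 = True.
(x2) alone gives x2 = True.
(¬x6) alone gives x6 = False.
But (x6) is also a unit clause — contradiction.
So x4 must be the other value — set x4 = False.
(x6) alone gives x6 = True.
(¬x2) alone gives x2 = False.
(¬x5) alone gives x5 = False.
But (x5) is also a unit clause — contradiction.
Neither x4 = True nor x4 = False works.

UNSATISFIABLE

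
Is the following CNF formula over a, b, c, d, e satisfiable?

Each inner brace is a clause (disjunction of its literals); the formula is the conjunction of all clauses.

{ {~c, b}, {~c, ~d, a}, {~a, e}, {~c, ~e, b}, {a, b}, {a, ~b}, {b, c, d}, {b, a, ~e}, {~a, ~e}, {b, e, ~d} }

Unsatisfiable

Branch on c: set c = 0.
Branch on a: set a = 0.
(b) alone gives b = 1.
Now (~b) is unsatisfied and unit — conflict.
That branch fails; take a = 1 instead.
(e) alone gives e = 1.
Now (~e) is unsatisfied and unit — conflict.
Neither a = 1 nor a = 0 works.
That branch fails; take c = 1 instead.
(b) alone gives b = 1.
(a) alone gives a = 1.
(e) alone gives e = 1.
Now (~e) is unsatisfied and unit — conflict.
Neither c = 1 nor c = 0 works.
No assignment satisfies every clause.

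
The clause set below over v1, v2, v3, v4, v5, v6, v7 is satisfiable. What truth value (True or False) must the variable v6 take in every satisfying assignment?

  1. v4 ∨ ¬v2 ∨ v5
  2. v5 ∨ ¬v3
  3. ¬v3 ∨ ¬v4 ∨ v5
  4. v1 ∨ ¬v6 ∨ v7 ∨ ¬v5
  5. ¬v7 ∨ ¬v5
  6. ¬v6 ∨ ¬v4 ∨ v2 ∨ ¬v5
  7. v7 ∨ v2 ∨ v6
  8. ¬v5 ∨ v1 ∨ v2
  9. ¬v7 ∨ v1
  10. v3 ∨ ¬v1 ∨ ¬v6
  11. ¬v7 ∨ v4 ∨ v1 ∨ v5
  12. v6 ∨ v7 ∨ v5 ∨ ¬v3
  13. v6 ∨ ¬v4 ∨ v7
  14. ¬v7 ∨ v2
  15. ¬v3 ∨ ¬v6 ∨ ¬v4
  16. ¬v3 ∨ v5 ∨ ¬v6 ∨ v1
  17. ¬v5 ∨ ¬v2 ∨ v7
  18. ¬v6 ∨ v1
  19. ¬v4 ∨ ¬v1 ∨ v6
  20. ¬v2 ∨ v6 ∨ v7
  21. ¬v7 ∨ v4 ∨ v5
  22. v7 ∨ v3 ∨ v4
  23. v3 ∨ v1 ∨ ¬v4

True

Suppose v6 = False.
Branch on v5: set v5 = True.
From the singleton clause (¬v7), v7 = False.
From the singleton clause (v2), v2 = True.
But (¬v2) is also a unit clause — contradiction.
So v5 must be the other value — set v5 = False.
From the singleton clause (¬v3), v3 = False.
Branch on v4: set v4 = True.
From the singleton clause (v7), v7 = True.
From the singleton clause (v1), v1 = True.
But (¬v1) is also a unit clause — contradiction.
So v4 must be the other value — set v4 = False.
From the singleton clause (¬v2), v2 = False.
From the singleton clause (v7), v7 = True.
But (¬v7) is also a unit clause — contradiction.
Either choice for v4 ends in contradiction.
Either choice for v5 ends in contradiction.
So every satisfying assignment has v6 = True.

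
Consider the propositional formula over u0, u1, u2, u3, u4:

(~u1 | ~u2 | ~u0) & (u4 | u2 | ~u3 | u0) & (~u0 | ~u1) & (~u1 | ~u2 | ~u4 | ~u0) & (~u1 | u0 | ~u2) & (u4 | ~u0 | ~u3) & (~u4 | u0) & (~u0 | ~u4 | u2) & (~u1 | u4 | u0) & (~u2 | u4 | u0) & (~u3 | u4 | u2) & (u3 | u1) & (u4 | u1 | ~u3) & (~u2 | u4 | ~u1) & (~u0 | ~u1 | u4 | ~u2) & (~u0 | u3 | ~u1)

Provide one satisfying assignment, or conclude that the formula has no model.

u0=1,  u1=0,  u2=1,  u3=1,  u4=1

Try u0 = 1.
From the singleton clause (~u1), u1 = 0.
From the singleton clause (u3), u3 = 1.
From the singleton clause (u4), u4 = 1.
From the singleton clause (u2), u2 = 1.
This assignment satisfies each clause.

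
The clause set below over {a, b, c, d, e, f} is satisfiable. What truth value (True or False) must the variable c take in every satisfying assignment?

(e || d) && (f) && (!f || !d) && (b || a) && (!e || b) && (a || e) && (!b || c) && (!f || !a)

True

Suppose c = false.
From the singleton clause (f), f = true.
From the singleton clause (!d), d = false.
From the singleton clause (e), e = true.
From the singleton clause (b), b = true.
Now (!b) is unsatisfied and unit — conflict.
So every satisfying assignment has c = True.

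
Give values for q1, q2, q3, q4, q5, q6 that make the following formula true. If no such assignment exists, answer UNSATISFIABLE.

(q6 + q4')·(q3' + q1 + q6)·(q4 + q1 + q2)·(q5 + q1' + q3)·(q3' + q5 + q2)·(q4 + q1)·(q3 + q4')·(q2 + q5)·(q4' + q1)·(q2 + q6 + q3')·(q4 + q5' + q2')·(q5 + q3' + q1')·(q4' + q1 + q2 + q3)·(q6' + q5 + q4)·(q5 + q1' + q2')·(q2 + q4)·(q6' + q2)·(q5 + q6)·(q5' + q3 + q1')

Suppose q6 = 1.
The clause (q2) is unit, so q2 = 1.
Suppose q4 = 1.
The clause (q3) is unit, so q3 = 1.
The clause (q1) is unit, so q1 = 1.
The clause (q5) is unit, so q5 = 1.
Every clause now holds.

q1 ↦ 1; q2 ↦ 1; q3 ↦ 1; q4 ↦ 1; q5 ↦ 1; q6 ↦ 1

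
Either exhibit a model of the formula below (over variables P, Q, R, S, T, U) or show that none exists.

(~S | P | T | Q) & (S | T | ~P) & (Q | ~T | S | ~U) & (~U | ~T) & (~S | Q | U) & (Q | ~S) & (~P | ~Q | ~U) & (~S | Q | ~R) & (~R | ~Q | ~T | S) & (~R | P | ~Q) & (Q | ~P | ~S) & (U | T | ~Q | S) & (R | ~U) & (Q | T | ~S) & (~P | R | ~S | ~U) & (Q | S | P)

P: 1,  Q: 0,  R: 1,  S: 0,  T: 1,  U: 0

Try U = 0.
Try S = 0.
Try T = 1.
Try R = 1.
From the singleton clause (~Q), Q = 0.
From the singleton clause (P), P = 1.
Every clause now holds.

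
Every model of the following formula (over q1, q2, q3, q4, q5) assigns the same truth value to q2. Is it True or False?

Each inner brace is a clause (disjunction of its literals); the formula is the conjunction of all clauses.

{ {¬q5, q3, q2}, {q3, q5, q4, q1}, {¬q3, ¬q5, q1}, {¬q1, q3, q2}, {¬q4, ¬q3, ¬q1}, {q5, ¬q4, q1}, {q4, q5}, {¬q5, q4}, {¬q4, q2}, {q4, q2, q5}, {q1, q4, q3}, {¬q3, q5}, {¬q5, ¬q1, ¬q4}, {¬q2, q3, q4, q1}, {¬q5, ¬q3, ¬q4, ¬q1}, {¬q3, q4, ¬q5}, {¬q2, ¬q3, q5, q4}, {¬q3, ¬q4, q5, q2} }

Suppose q2 = False.
The clause (¬q4) is unit, so q4 = False.
The clause (q5) is unit, so q5 = True.
That conflicts with the unit clause (¬q5).
So every satisfying assignment has q2 = True.

True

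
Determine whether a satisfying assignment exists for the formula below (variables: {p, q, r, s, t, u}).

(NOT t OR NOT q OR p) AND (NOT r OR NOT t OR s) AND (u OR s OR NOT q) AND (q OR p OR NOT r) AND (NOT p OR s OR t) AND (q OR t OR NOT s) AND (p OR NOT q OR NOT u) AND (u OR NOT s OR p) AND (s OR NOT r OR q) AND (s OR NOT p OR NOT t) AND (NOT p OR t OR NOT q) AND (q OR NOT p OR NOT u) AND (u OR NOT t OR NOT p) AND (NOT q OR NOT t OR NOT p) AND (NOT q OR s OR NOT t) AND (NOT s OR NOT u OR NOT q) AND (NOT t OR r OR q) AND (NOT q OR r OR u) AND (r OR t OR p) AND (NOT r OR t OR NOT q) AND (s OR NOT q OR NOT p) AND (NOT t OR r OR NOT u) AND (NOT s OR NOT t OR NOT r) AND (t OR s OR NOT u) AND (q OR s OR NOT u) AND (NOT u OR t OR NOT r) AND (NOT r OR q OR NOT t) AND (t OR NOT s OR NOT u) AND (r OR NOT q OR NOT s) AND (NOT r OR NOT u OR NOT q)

No

Branch on t: set t = false.
Branch on p: set p = false.
The clause (r) is unit, so r = true.
The clause (q) is unit, so q = true.
Now (NOT q) is unsatisfied and unit — conflict.
That branch fails; take p = true instead.
The clause (s) is unit, so s = true.
The clause (q) is unit, so q = true.
Now (NOT q) is unsatisfied and unit — conflict.
Neither p = true nor p = false works.
That branch fails; take t = true instead.
Branch on q: set q = false.
The clause (r) is unit, so r = true.
Now (NOT r) is unsatisfied and unit — conflict.
That branch fails; take q = true instead.
The clause (p) is unit, so p = true.
Now (NOT p) is unsatisfied and unit — conflict.
Neither q = true nor q = false works.
Neither t = true nor t = false works.
No assignment satisfies every clause.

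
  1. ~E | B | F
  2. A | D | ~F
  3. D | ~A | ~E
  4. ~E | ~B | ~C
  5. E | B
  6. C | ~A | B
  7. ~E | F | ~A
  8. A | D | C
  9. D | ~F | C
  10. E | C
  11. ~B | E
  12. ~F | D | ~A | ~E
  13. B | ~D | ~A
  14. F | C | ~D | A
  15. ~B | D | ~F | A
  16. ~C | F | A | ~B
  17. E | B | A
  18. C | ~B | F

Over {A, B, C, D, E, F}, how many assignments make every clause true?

There are 2^6 = 64 truth assignments over (A, B, C, D, E, F).
Split on D. With D = 1, the clauses containing D are satisfied and ~D drops from the rest; 4 of the 2^5 = 32 assignments to the other variables satisfy what remains.
With D = 0, by the same count on the reduced clause set, 0 assignments work.
Total: 4 + 0 = 4.

4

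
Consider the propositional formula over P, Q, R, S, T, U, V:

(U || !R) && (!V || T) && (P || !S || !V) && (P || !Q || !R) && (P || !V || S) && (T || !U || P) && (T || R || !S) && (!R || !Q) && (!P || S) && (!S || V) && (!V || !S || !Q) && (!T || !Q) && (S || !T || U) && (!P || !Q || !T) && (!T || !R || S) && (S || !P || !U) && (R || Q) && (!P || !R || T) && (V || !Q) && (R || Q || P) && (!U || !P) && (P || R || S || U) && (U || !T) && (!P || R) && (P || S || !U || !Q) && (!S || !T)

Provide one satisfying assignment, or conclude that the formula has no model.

UNSATISFIABLE

Suppose U = true.
From the singleton clause (!P), P = false.
From the singleton clause (T), T = true.
From the singleton clause (!Q), Q = false.
From the singleton clause (R), R = true.
From the singleton clause (S), S = true.
But (!S) is also a unit clause — contradiction.
Backtrack on U: now try U = false.
From the singleton clause (!R), R = false.
From the singleton clause (Q), Q = true.
From the singleton clause (!T), T = false.
From the singleton clause (!V), V = false.
But (V) is also a unit clause — contradiction.
Both values of U lead to a conflict.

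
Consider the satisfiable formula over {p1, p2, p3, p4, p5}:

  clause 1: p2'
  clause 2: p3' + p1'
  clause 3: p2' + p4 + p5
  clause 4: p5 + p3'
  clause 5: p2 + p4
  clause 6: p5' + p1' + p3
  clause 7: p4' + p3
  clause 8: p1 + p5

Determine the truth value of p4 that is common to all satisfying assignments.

Suppose p4 = 0.
(p2') alone gives p2 = 0.
But (p2) is also a unit clause — contradiction.
So every satisfying assignment has p4 = True.

True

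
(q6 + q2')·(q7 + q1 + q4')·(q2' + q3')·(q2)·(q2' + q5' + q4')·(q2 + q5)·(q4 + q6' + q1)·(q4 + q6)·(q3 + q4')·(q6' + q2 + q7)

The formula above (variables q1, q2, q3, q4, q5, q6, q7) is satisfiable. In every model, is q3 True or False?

Suppose q3 = 1.
Unit clause (q2') forces q2 = 0.
But (q2) is also a unit clause — contradiction.
So every satisfying assignment has q3 = False.

False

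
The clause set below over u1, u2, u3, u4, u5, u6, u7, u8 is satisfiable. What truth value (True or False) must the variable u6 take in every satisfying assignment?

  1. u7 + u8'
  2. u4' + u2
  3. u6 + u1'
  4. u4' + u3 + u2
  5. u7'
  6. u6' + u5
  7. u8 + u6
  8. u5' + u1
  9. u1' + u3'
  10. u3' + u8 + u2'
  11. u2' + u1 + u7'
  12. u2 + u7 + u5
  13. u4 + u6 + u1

True

Suppose u6 = 0.
The clause (u1') is unit, so u1 = 0.
The clause (u7') is unit, so u7 = 0.
The clause (u8') is unit, so u8 = 0.
Now (u8) is unsatisfied and unit — conflict.
So every satisfying assignment has u6 = True.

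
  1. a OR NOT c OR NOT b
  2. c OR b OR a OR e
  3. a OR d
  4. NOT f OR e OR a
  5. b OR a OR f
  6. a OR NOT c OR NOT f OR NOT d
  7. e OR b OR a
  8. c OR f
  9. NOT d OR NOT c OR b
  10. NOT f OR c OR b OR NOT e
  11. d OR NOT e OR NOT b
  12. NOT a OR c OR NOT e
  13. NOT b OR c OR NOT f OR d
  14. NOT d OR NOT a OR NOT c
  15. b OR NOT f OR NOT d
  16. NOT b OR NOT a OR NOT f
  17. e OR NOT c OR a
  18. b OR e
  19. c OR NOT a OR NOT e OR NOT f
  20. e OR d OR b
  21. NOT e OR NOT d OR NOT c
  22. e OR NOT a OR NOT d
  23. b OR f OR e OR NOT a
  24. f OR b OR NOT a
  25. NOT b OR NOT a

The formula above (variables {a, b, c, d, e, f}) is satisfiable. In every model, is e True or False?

True

Suppose e = false.
The clause (b) is unit, so b = true.
The clause (NOT a) is unit, so a = false.
The clause (NOT c) is unit, so c = false.
The clause (d) is unit, so d = true.
The clause (NOT f) is unit, so f = false.
That conflicts with the unit clause (f).
So every satisfying assignment has e = True.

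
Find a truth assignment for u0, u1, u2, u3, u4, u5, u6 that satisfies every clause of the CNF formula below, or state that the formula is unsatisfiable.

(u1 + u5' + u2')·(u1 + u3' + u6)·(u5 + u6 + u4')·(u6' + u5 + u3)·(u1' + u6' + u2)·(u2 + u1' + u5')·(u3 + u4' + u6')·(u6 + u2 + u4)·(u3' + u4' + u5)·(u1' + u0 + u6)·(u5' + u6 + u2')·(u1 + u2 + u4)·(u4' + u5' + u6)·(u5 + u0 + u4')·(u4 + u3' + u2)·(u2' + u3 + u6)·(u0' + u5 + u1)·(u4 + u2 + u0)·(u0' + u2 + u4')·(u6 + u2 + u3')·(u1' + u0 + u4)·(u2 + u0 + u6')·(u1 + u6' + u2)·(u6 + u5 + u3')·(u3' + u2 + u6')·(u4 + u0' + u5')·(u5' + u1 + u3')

u0 ↦ 1, u1 ↦ 1, u2 ↦ 1, u3 ↦ 1, u4 ↦ 0, u5 ↦ 0, u6 ↦ 1

Case u1 = 1:
Case u6 = 1:
Unit clause (u2) forces u2 = 1.
Case u5 = 0:
Unit clause (u3) forces u3 = 1.
Unit clause (u4') forces u4 = 0.
Unit clause (u0) forces u0 = 1.
Every clause now holds.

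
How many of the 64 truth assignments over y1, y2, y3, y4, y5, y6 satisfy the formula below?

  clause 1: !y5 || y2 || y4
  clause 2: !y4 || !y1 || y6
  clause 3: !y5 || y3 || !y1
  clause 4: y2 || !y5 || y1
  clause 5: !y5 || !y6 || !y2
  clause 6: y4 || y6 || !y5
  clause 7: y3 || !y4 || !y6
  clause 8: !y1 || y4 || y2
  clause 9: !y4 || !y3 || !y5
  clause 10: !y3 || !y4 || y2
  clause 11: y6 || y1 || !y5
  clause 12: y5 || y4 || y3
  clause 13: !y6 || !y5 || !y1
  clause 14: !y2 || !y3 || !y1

8

There are 2^6 = 64 truth assignments over (y1, y2, y3, y4, y5, y6).
Split on y5. With y5 = true, the clauses containing y5 are satisfied and !y5 drops from the rest; 0 of the 2^5 = 32 assignments to the other variables satisfy what remains.
With y5 = false, by the same count on the reduced clause set, 8 assignments work.
Total: 0 + 8 = 8.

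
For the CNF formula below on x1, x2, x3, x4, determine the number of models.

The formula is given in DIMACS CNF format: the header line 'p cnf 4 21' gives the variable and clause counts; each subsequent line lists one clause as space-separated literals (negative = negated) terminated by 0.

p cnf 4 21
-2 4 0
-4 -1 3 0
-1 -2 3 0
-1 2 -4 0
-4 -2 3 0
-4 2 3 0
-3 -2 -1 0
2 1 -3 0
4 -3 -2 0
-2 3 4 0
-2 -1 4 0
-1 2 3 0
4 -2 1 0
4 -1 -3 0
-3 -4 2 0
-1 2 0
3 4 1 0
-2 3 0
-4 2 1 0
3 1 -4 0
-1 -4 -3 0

1

There are 2^4 = 16 truth assignments over (x1, x2, x3, x4).
Check each against the 21 clauses (columns in the order x1, x2, x3, x4):
  F F F F  ✗ fails (x3 ∨ x4 ∨ x1)
  F F F T  ✗ fails (¬x4 ∨ x2 ∨ x3)
  F F T F  ✗ fails (x2 ∨ x1 ∨ ¬x3)
  F F T T  ✗ fails (x2 ∨ x1 ∨ ¬x3)
  F T F F  ✗ fails (¬x2 ∨ x4)
  F T F T  ✗ fails (¬x4 ∨ ¬x2 ∨ x3)
  F T T F  ✗ fails (¬x2 ∨ x4)
  F T T T  ✓ satisfies all
  T F F F  ✗ fails (¬x1 ∨ x2 ∨ x3)
  T F F T  ✗ fails (¬x4 ∨ ¬x1 ∨ x3)
  T F T F  ✗ fails (x4 ∨ ¬x1 ∨ ¬x3)
  T F T T  ✗ fails (¬x1 ∨ x2 ∨ ¬x4)
  T T F F  ✗ fails (¬x2 ∨ x4)
  T T F T  ✗ fails (¬x4 ∨ ¬x1 ∨ x3)
  T T T F  ✗ fails (¬x2 ∨ x4)
  T T T T  ✗ fails (¬x3 ∨ ¬x2 ∨ ¬x1)
1 of the 16 rows is a model.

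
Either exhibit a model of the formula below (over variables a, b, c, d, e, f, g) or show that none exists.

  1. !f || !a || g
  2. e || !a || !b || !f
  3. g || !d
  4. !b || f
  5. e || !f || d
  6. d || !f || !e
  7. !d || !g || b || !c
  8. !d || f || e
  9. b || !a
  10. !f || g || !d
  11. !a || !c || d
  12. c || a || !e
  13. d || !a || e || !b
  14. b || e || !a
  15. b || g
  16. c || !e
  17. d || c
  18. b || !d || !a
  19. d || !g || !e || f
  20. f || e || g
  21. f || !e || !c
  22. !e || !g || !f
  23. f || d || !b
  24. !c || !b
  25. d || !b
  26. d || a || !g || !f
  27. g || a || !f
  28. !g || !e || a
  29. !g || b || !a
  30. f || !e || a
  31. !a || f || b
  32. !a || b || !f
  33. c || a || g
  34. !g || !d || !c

Branch on g: set g = true.
Branch on b: set b = false.
Unit clause (!a) forces a = false.
Unit clause (!e) forces e = false.
Branch on f: set f = false.
Unit clause (!d) forces d = false.
Unit clause (c) forces c = true.
All clauses are satisfied.

a=false,  b=false,  c=true,  d=false,  e=false,  f=false,  g=true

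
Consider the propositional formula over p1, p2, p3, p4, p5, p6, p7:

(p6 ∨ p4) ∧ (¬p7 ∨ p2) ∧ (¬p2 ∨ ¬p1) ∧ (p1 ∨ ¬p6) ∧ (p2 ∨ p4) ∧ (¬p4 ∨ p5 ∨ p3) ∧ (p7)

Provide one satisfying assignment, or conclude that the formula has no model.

The clause (p7) is unit, so p7 = True.
The clause (p2) is unit, so p2 = True.
The clause (¬p1) is unit, so p1 = False.
The clause (¬p6) is unit, so p6 = False.
The clause (p4) is unit, so p4 = True.
Branch on p5: set p5 = True.
All clauses hold; p3 can take either value.

p1 ↦ False,  p2 ↦ True,  p3 ↦ False,  p4 ↦ True,  p5 ↦ True,  p6 ↦ False,  p7 ↦ True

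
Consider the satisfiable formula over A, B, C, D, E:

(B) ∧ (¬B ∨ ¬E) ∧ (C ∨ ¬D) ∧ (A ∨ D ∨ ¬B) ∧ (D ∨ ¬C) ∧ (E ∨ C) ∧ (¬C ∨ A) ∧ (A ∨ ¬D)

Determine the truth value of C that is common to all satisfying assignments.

Suppose C = False.
(B) alone gives B = True.
(¬E) alone gives E = False.
But (E) is also a unit clause — contradiction.
So every satisfying assignment has C = True.

True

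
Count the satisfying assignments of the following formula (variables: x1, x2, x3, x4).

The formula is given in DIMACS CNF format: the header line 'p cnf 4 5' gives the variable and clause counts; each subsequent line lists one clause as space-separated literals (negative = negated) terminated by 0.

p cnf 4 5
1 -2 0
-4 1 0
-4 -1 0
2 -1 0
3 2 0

There are 2^4 = 16 truth assignments over (x1, x2, x3, x4).
Check each against the 5 clauses (columns in the order x1, x2, x3, x4):
  F F F F  ✗ fails (x3 ∨ x2)
  F F F T  ✗ fails (¬x4 ∨ x1)
  F F T F  ✓ satisfies all
  F F T T  ✗ fails (¬x4 ∨ x1)
  F T F F  ✗ fails (x1 ∨ ¬x2)
  F T F T  ✗ fails (x1 ∨ ¬x2)
  F T T F  ✗ fails (x1 ∨ ¬x2)
  F T T T  ✗ fails (x1 ∨ ¬x2)
  T F F F  ✗ fails (x2 ∨ ¬x1)
  T F F T  ✗ fails (¬x4 ∨ ¬x1)
  T F T F  ✗ fails (x2 ∨ ¬x1)
  T F T T  ✗ fails (¬x4 ∨ ¬x1)
  T T F F  ✓ satisfies all
  T T F T  ✗ fails (¬x4 ∨ ¬x1)
  T T T F  ✓ satisfies all
  T T T T  ✗ fails (¬x4 ∨ ¬x1)
3 of the 16 rows are models.

3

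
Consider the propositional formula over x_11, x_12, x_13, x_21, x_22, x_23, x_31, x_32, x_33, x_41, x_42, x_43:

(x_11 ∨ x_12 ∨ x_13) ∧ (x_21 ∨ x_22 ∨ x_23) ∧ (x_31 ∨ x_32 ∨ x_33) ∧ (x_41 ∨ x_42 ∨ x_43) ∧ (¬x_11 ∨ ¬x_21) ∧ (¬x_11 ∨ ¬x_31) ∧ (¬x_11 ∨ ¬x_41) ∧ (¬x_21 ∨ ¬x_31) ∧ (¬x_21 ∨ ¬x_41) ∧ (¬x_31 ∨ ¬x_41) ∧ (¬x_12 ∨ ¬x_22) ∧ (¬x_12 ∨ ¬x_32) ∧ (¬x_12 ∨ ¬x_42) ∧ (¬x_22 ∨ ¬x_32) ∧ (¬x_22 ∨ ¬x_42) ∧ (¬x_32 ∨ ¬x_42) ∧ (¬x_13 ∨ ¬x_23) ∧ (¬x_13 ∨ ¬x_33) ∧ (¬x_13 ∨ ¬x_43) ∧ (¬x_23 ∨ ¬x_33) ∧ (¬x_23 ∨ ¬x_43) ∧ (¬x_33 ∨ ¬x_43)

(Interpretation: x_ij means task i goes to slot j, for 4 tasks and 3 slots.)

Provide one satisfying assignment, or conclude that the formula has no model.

UNSATISFIABLE

Case x_11 = False:
Case x_12 = True:
(¬x_22) alone gives x_22 = False.
(¬x_32) alone gives x_32 = False.
(¬x_42) alone gives x_42 = False.
Case x_21 = True:
(¬x_31) alone gives x_31 = False.
(x_33) alone gives x_33 = True.
(¬x_41) alone gives x_41 = False.
(x_43) alone gives x_43 = True.
But (¬x_43) is also a unit clause — contradiction.
Backtrack on x_21: now try x_21 = False.
(x_23) alone gives x_23 = True.
(¬x_13) alone gives x_13 = False.
(¬x_33) alone gives x_33 = False.
(x_31) alone gives x_31 = True.
(¬x_41) alone gives x_41 = False.
(x_43) alone gives x_43 = True.
But (¬x_43) is also a unit clause — contradiction.
Neither x_21 = True nor x_21 = False works.
Backtrack on x_12: now try x_12 = False.
(x_13) alone gives x_13 = True.
(¬x_23) alone gives x_23 = False.
(¬x_33) alone gives x_33 = False.
(¬x_43) alone gives x_43 = False.
Case x_21 = True:
(¬x_31) alone gives x_31 = False.
(x_32) alone gives x_32 = True.
(¬x_41) alone gives x_41 = False.
(x_42) alone gives x_42 = True.
But (¬x_42) is also a unit clause — contradiction.
Backtrack on x_21: now try x_21 = False.
(x_22) alone gives x_22 = True.
(¬x_32) alone gives x_32 = False.
(x_31) alone gives x_31 = True.
(¬x_41) alone gives x_41 = False.
(x_42) alone gives x_42 = True.
But (¬x_42) is also a unit clause — contradiction.
Neither x_21 = True nor x_21 = False works.
Neither x_12 = True nor x_12 = False works.
Backtrack on x_11: now try x_11 = True.
(¬x_21) alone gives x_21 = False.
(¬x_31) alone gives x_31 = False.
(¬x_41) alone gives x_41 = False.
Case x_22 = True:
(¬x_12) alone gives x_12 = False.
(¬x_32) alone gives x_32 = False.
(x_33) alone gives x_33 = True.
(¬x_42) alone gives x_42 = False.
(x_43) alone gives x_43 = True.
But (¬x_43) is also a unit clause — contradiction.
Backtrack on x_22: now try x_22 = False.
(x_23) alone gives x_23 = True.
(¬x_13) alone gives x_13 = False.
(¬x_33) alone gives x_33 = False.
(x_32) alone gives x_32 = True.
(¬x_12) alone gives x_12 = False.
(¬x_42) alone gives x_42 = False.
(x_43) alone gives x_43 = True.
But (¬x_43) is also a unit clause — contradiction.
Neither x_22 = True nor x_22 = False works.
Neither x_11 = True nor x_11 = False works.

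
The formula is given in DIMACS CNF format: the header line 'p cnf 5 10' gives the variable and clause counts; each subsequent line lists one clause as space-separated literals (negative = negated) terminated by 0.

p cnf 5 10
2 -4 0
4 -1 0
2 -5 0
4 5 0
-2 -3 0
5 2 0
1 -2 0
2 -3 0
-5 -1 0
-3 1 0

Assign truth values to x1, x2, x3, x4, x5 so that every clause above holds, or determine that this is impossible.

Suppose x2 = True.
Unit clause (¬x3) forces x3 = False.
Unit clause (x1) forces x1 = True.
Unit clause (x4) forces x4 = True.
Unit clause (¬x5) forces x5 = False.
This assignment satisfies each clause.

x1=True, x2=True, x3=False, x4=True, x5=False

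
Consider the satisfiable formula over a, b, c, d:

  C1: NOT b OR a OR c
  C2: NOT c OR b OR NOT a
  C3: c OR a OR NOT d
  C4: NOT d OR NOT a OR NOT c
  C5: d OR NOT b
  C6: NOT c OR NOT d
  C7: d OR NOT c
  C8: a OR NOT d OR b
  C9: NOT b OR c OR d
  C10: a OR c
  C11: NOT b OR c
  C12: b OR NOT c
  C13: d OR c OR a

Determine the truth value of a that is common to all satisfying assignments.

True

Suppose a = false.
The clause (c) is unit, so c = true.
The clause (NOT d) is unit, so d = false.
But (d) is also a unit clause — contradiction.
So every satisfying assignment has a = True.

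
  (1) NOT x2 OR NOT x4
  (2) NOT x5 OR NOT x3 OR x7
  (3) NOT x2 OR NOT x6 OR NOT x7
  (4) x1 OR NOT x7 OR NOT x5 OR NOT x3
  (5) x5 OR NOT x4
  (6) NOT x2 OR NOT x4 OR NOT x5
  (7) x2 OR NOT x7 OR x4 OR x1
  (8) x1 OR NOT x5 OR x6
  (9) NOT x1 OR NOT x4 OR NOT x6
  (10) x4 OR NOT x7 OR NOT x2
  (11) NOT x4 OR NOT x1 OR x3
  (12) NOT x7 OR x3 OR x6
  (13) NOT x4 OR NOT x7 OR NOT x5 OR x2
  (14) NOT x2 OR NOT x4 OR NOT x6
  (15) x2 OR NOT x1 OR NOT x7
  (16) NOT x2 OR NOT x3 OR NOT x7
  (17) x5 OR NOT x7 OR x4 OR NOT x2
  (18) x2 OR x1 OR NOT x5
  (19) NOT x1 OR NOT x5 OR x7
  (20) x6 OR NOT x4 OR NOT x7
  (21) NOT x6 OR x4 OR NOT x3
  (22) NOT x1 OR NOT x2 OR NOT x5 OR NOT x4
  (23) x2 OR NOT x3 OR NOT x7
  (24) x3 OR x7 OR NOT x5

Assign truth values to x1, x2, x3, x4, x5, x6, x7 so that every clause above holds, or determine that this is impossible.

Case x2 = true:
From the singleton clause (NOT x4), x4 = false.
From the singleton clause (NOT x7), x7 = false.
Case x5 = false:
Case x6 = false:
No clause remains; x1, x3 are free.

x1=false; x2=true; x3=false; x4=false; x5=false; x6=false; x7=false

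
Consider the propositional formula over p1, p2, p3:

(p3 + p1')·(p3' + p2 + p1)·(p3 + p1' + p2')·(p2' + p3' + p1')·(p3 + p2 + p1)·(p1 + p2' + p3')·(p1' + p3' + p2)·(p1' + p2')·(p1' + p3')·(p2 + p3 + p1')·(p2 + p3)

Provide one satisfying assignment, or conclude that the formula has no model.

p1 ↦ 0; p2 ↦ 1; p3 ↦ 0

Try p3 = 0.
Unit clause (p1') forces p1 = 0.
Unit clause (p2) forces p2 = 1.
Every clause now holds.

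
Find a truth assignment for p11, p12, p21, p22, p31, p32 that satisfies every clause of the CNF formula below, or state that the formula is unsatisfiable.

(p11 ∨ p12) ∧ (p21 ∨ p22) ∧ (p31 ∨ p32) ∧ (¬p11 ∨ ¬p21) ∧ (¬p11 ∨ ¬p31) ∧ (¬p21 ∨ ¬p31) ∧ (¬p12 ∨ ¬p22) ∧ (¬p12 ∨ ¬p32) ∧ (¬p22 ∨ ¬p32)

Suppose p11 = True.
Unit clause (¬p21) forces p21 = False.
Unit clause (p22) forces p22 = True.
Unit clause (¬p31) forces p31 = False.
Unit clause (p32) forces p32 = True.
That conflicts with the unit clause (¬p32).
That branch fails; take p11 = False instead.
Unit clause (p12) forces p12 = True.
Unit clause (¬p22) forces p22 = False.
Unit clause (p21) forces p21 = True.
Unit clause (¬p31) forces p31 = False.
Unit clause (p32) forces p32 = True.
That conflicts with the unit clause (¬p32).
Either choice for p11 ends in contradiction.

UNSATISFIABLE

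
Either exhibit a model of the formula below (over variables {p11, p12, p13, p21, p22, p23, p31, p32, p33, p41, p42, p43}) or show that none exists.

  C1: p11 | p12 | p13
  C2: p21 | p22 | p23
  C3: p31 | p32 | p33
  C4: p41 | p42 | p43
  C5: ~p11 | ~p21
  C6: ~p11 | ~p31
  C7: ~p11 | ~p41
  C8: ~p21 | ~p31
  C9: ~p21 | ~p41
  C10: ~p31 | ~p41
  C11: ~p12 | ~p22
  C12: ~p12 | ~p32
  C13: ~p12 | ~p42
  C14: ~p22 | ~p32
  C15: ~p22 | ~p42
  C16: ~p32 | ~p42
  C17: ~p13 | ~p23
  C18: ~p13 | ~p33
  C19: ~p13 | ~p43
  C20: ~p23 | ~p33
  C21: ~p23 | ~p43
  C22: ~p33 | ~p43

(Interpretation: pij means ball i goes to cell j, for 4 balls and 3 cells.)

Suppose p11 = 0.
Suppose p12 = 1.
The clause (~p22) is unit, so p22 = 0.
The clause (~p32) is unit, so p32 = 0.
The clause (~p42) is unit, so p42 = 0.
Suppose p21 = 1.
The clause (~p31) is unit, so p31 = 0.
The clause (p33) is unit, so p33 = 1.
The clause (~p41) is unit, so p41 = 0.
The clause (p43) is unit, so p43 = 1.
Now (~p43) is unsatisfied and unit — conflict.
Undo p21 and try p21 = 0.
The clause (p23) is unit, so p23 = 1.
The clause (~p13) is unit, so p13 = 0.
The clause (~p33) is unit, so p33 = 0.
The clause (p31) is unit, so p31 = 1.
The clause (~p41) is unit, so p41 = 0.
The clause (p43) is unit, so p43 = 1.
Now (~p43) is unsatisfied and unit — conflict.
Both values of p21 lead to a conflict.
Undo p12 and try p12 = 0.
The clause (p13) is unit, so p13 = 1.
The clause (~p23) is unit, so p23 = 0.
The clause (~p33) is unit, so p33 = 0.
The clause (~p43) is unit, so p43 = 0.
Suppose p21 = 1.
The clause (~p31) is unit, so p31 = 0.
The clause (p32) is unit, so p32 = 1.
The clause (~p41) is unit, so p41 = 0.
The clause (p42) is unit, so p42 = 1.
Now (~p42) is unsatisfied and unit — conflict.
Undo p21 and try p21 = 0.
The clause (p22) is unit, so p22 = 1.
The clause (~p32) is unit, so p32 = 0.
The clause (p31) is unit, so p31 = 1.
The clause (~p41) is unit, so p41 = 0.
The clause (p42) is unit, so p42 = 1.
Now (~p42) is unsatisfied and unit — conflict.
Both values of p21 lead to a conflict.
Both values of p12 lead to a conflict.
Undo p11 and try p11 = 1.
The clause (~p21) is unit, so p21 = 0.
The clause (~p31) is unit, so p31 = 0.
The clause (~p41) is unit, so p41 = 0.
Suppose p22 = 1.
The clause (~p12) is unit, so p12 = 0.
The clause (~p32) is unit, so p32 = 0.
The clause (p33) is unit, so p33 = 1.
The clause (~p42) is unit, so p42 = 0.
The clause (p43) is unit, so p43 = 1.
Now (~p43) is unsatisfied and unit — conflict.
Undo p22 and try p22 = 0.
The clause (p23) is unit, so p23 = 1.
The clause (~p13) is unit, so p13 = 0.
The clause (~p33) is unit, so p33 = 0.
The clause (p32) is unit, so p32 = 1.
The clause (~p12) is unit, so p12 = 0.
The clause (~p42) is unit, so p42 = 0.
The clause (p43) is unit, so p43 = 1.
Now (~p43) is unsatisfied and unit — conflict.
Both values of p22 lead to a conflict.
Both values of p11 lead to a conflict.

UNSATISFIABLE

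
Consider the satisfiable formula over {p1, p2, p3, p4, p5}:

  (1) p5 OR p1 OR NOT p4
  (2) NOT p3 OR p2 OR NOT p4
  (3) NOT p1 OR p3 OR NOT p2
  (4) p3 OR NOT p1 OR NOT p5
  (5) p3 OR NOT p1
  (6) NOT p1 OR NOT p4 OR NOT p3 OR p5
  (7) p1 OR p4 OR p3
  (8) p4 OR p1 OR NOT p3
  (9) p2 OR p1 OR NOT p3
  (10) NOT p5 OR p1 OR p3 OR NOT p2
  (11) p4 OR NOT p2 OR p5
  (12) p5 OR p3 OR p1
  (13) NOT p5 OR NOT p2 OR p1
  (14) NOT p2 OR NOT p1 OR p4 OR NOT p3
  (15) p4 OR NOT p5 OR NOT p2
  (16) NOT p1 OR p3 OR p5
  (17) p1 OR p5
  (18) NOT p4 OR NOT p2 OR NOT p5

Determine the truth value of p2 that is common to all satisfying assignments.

False

Suppose p2 = true.
Suppose p1 = false.
Unit clause (NOT p5) forces p5 = false.
But (p5) is also a unit clause — contradiction.
So p1 must be the other value — set p1 = true.
Unit clause (p3) forces p3 = true.
Unit clause (p4) forces p4 = true.
Unit clause (p5) forces p5 = true.
But (NOT p5) is also a unit clause — contradiction.
Either choice for p1 ends in contradiction.
So every satisfying assignment has p2 = False.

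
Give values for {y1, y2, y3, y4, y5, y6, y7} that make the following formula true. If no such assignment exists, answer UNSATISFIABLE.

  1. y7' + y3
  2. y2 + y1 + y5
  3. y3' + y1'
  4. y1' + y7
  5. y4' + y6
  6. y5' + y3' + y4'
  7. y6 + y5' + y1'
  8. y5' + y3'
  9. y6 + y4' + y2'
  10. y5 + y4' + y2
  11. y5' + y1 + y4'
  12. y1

The clause (y1) is unit, so y1 = 1.
The clause (y3') is unit, so y3 = 0.
The clause (y7') is unit, so y7 = 0.
That conflicts with the unit clause (y7).

UNSATISFIABLE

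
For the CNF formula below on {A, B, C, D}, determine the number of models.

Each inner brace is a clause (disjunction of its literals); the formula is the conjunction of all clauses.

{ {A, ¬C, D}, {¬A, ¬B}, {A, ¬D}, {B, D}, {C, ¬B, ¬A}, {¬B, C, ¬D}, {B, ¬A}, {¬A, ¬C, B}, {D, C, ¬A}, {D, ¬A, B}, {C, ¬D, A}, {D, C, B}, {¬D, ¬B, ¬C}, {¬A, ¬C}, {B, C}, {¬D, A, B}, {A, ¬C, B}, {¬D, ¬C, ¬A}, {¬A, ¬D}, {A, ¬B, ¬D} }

There are 2^4 = 16 truth assignments over (A, B, C, D).
Check each against the 20 clauses (columns in the order A, B, C, D):
  F F F F  ✗ fails (B ∨ D)
  F F F T  ✗ fails (A ∨ ¬D)
  F F T F  ✗ fails (A ∨ ¬C ∨ D)
  F F T T  ✗ fails (A ∨ ¬D)
  F T F F  ✓ satisfies all
  F T F T  ✗ fails (A ∨ ¬D)
  F T T F  ✗ fails (A ∨ ¬C ∨ D)
  F T T T  ✗ fails (A ∨ ¬D)
  T F F F  ✗ fails (B ∨ D)
  T F F T  ✗ fails (B ∨ ¬A)
  T F T F  ✗ fails (B ∨ D)
  T F T T  ✗ fails (B ∨ ¬A)
  T T F F  ✗ fails (¬A ∨ ¬B)
  T T F T  ✗ fails (¬A ∨ ¬B)
  T T T F  ✗ fails (¬A ∨ ¬B)
  T T T T  ✗ fails (¬A ∨ ¬B)
1 of the 16 rows is a model.

1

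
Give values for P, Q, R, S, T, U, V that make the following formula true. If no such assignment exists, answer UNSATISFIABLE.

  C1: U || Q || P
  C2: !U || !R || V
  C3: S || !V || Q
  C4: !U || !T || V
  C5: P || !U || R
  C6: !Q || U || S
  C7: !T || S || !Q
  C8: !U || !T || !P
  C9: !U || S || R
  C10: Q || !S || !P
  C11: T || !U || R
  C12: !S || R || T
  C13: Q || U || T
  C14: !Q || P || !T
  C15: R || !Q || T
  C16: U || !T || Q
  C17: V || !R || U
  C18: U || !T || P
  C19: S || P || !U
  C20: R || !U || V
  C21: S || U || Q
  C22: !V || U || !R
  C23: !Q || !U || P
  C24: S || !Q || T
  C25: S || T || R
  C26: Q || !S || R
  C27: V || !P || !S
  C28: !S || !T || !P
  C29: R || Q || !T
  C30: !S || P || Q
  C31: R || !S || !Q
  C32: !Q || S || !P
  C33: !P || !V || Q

Try U = true.
Try R = true.
The clause (V) is unit, so V = true.
Try S = true.
Try T = false.
Try Q = true.
The clause (P) is unit, so P = true.
Every clause now holds.

P: true; Q: true; R: true; S: true; T: false; U: true; V: true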